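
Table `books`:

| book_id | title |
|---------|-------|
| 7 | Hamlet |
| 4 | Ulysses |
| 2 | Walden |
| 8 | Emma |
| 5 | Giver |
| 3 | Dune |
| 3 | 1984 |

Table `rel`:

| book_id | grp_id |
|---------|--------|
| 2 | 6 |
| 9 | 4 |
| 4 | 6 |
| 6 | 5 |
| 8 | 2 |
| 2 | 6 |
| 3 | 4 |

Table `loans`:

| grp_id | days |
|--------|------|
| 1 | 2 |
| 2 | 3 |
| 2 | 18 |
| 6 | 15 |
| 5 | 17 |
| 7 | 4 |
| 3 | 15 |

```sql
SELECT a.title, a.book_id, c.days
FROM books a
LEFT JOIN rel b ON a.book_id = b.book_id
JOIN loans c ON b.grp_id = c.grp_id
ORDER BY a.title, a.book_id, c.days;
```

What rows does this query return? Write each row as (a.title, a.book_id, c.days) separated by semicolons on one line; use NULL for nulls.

(Emma, 8, 3); (Emma, 8, 18); (Ulysses, 4, 15); (Walden, 2, 15); (Walden, 2, 15)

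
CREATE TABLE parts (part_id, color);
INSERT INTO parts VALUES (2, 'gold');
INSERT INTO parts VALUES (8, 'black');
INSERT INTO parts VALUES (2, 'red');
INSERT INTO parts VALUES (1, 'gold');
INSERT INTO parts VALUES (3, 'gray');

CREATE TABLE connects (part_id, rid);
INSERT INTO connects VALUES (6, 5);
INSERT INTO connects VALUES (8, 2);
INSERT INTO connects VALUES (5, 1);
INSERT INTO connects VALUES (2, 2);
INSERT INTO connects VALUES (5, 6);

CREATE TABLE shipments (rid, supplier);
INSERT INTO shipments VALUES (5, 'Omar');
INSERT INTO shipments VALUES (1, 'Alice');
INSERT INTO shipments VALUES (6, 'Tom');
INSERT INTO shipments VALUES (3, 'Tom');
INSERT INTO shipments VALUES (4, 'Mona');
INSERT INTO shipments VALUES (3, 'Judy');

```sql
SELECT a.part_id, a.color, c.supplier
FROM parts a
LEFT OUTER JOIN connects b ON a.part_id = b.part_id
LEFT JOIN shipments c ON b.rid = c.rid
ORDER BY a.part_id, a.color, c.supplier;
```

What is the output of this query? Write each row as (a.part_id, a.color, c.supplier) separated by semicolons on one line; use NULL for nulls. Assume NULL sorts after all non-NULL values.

(1, gold, NULL); (2, gold, NULL); (2, red, NULL); (3, gray, NULL); (8, black, NULL)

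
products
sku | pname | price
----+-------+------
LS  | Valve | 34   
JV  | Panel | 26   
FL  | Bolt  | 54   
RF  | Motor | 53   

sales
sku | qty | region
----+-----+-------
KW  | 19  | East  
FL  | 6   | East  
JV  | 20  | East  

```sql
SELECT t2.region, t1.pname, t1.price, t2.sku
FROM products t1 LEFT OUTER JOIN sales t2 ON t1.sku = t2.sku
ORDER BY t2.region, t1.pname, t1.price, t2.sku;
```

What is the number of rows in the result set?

LEFT JOIN keeps every row from `products`; unmatched rows get NULL for `sales`'s columns.
Matching on t1.sku = t2.sku.
Matched pairs: 2; unmatched t1 rows kept: 2.
Total: 2 matched + 2 padded = 4 rows.

4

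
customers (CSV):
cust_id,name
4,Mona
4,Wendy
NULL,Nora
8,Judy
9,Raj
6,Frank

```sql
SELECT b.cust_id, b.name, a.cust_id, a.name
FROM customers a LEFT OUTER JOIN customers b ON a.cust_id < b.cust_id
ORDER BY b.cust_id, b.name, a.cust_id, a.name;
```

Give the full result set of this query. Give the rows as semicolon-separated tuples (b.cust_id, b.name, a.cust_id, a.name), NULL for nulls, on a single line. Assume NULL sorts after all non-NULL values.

(6, Frank, 4, Mona); (6, Frank, 4, Wendy); (8, Judy, 4, Mona); (8, Judy, 4, Wendy); (8, Judy, 6, Frank); (9, Raj, 4, Mona); (9, Raj, 4, Wendy); (9, Raj, 6, Frank); (9, Raj, 8, Judy); (NULL, NULL, 9, Raj); (NULL, NULL, NULL, Nora)

LEFT JOIN keeps every row from `customers a`; unmatched rows get NULL for `customers b`'s columns.
Matching on a.cust_id < b.cust_id. A NULL in a compared column never satisfies the condition.
- a (cust_id=4) pairs with 3 row(s) of b.
- a (cust_id=4) pairs with 3 row(s) of b.
- a (cust_id=NULL) has no partner → padded with NULL.
- a (cust_id=8) pairs with 1 row(s) of b.
- a (cust_id=9) has no partner → padded with NULL.
- a (cust_id=6) pairs with 2 row(s) of b.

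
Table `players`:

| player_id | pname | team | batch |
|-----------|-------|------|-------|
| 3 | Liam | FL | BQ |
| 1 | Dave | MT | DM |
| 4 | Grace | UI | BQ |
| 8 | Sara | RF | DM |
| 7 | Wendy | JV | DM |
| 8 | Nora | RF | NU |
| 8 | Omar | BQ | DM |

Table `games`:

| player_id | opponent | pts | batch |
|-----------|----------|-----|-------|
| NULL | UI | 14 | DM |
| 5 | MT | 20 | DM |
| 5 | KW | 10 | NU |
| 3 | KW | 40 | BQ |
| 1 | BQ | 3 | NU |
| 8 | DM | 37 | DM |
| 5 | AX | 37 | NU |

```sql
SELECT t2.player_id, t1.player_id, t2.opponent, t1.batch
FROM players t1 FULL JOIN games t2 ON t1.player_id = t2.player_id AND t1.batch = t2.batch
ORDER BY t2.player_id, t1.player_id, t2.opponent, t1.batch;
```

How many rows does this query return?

FULL OUTER JOIN keeps every row from both sides; unmatched rows get NULL for the other side's columns.
Matching on t1.player_id = t2.player_id AND t1.batch = t2.batch. A NULL in a compared column never satisfies the condition.
Matched pairs: 3; unmatched t1 rows kept: 4; unmatched t2 rows kept: 5.
Total: 3 matched + 9 padded = 12 rows.

12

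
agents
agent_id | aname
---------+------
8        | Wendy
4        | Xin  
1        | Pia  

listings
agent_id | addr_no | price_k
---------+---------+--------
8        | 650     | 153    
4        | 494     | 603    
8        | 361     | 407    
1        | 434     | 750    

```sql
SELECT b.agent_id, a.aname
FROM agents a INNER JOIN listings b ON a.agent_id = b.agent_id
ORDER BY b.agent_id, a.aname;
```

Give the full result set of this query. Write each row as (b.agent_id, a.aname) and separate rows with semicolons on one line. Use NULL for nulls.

INNER JOIN keeps only pairs where the ON condition holds.
Matching on a.agent_id = b.agent_id.
- a row (agent_id=8): matches 2 b row(s) → 2 output row(s).
- a row (agent_id=4): matches 1 b row(s) → 1 output row(s).
- a row (agent_id=1): matches 1 b row(s) → 1 output row(s).
After projecting and ordering:
b.agent_id | a.aname
1 | Pia
4 | Xin
8 | Wendy
8 | Wendy

(1, Pia); (4, Xin); (8, Wendy); (8, Wendy)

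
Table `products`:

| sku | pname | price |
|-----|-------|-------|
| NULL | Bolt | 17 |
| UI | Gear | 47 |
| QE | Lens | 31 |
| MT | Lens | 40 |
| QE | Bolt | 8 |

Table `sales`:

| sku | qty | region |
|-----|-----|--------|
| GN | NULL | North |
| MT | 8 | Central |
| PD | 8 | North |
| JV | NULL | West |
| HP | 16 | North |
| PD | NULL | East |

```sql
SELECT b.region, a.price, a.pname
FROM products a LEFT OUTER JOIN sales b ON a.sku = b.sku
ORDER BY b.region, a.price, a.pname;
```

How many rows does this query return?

5

LEFT JOIN keeps every row from `products`; unmatched rows get NULL for `sales`'s columns.
Matching on a.sku = b.sku. A NULL in a compared column never satisfies the condition.
- a row (sku=NULL): no match → kept, b columns NULL.
- a row (sku=UI): no match → kept, b columns NULL.
- a row (sku=QE): no match → kept, b columns NULL.
- a row (sku=MT): matches 1 b row(s) → 1 output row(s).
- a row (sku=QE): no match → kept, b columns NULL.
Total: 1 matched + 4 padded = 5 rows.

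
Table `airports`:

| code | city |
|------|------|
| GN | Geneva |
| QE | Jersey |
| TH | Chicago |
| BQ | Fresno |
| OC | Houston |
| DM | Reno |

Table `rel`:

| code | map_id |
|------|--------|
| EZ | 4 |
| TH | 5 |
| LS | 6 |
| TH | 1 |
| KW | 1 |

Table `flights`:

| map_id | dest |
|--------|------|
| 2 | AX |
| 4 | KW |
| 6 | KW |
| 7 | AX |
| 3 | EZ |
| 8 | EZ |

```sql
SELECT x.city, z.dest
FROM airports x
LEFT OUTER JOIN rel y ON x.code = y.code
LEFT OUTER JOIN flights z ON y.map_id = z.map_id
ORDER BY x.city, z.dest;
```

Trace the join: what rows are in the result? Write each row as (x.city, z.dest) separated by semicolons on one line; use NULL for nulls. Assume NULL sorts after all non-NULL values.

(Chicago, NULL); (Chicago, NULL); (Fresno, NULL); (Geneva, NULL); (Houston, NULL); (Jersey, NULL); (Reno, NULL)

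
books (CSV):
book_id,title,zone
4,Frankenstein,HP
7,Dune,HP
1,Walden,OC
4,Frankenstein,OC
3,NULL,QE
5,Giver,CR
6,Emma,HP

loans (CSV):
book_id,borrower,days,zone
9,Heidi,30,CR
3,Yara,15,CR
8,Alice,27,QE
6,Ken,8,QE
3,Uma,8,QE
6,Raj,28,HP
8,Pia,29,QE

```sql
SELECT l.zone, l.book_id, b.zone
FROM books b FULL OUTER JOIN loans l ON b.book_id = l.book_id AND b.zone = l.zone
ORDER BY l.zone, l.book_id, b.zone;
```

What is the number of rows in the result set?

12

FULL OUTER JOIN keeps every row from both sides; unmatched rows get NULL for the other side's columns.
Matching on b.book_id = l.book_id AND b.zone = l.zone.
Matched pairs: 2; unmatched b rows kept: 5; unmatched l rows kept: 5.
Total: 2 matched + 10 padded = 12 rows.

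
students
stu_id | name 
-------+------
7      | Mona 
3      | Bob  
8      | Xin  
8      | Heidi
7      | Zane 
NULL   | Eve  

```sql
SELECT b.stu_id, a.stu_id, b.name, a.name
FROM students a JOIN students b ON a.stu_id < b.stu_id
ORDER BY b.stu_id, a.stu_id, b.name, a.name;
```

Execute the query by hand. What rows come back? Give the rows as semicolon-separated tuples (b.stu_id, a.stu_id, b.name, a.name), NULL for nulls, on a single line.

(7, 3, Mona, Bob); (7, 3, Zane, Bob); (8, 3, Heidi, Bob); (8, 3, Xin, Bob); (8, 7, Heidi, Mona); (8, 7, Heidi, Zane); (8, 7, Xin, Mona); (8, 7, Xin, Zane)

INNER JOIN keeps only pairs where the ON condition holds.
Matching on a.stu_id < b.stu_id. A NULL in a compared column never satisfies the condition.
Matched pairs: 8.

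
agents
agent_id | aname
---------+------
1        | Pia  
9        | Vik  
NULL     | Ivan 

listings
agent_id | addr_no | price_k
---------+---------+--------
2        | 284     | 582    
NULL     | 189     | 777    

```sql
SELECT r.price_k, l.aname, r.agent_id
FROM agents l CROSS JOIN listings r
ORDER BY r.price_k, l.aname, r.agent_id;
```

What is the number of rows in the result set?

CROSS JOIN pairs every row of `agents` with every row of `listings`: 3 × 2 = 6 rows.

6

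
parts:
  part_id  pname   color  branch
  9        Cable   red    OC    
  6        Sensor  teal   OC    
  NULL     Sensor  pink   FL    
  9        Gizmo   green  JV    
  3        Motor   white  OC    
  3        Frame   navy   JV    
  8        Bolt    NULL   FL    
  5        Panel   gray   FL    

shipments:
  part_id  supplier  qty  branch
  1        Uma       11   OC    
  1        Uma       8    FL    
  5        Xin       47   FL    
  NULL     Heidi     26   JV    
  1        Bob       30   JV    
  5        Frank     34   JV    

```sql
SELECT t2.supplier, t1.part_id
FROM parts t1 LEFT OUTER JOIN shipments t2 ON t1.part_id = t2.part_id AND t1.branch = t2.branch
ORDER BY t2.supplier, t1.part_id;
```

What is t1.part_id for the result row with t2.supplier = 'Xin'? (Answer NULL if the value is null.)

5

LEFT JOIN keeps every row from `parts`; unmatched rows get NULL for `shipments`'s columns.
Matching on t1.part_id = t2.part_id AND t1.branch = t2.branch. A NULL in a compared column never satisfies the condition.
- t1 row (part_id=9, branch=OC): no match → kept, t2 columns NULL.
- t1 row (part_id=6, branch=OC): no match → kept, t2 columns NULL.
- t1 row (part_id=NULL, branch=FL): no match → kept, t2 columns NULL.
- t1 row (part_id=9, branch=JV): no match → kept, t2 columns NULL.
- t1 row (part_id=3, branch=OC): no match → kept, t2 columns NULL.
- t1 row (part_id=3, branch=JV): no match → kept, t2 columns NULL.
- t1 row (part_id=8, branch=FL): no match → kept, t2 columns NULL.
- t1 row (part_id=5, branch=FL): matches 1 t2 row(s) → 1 output row(s).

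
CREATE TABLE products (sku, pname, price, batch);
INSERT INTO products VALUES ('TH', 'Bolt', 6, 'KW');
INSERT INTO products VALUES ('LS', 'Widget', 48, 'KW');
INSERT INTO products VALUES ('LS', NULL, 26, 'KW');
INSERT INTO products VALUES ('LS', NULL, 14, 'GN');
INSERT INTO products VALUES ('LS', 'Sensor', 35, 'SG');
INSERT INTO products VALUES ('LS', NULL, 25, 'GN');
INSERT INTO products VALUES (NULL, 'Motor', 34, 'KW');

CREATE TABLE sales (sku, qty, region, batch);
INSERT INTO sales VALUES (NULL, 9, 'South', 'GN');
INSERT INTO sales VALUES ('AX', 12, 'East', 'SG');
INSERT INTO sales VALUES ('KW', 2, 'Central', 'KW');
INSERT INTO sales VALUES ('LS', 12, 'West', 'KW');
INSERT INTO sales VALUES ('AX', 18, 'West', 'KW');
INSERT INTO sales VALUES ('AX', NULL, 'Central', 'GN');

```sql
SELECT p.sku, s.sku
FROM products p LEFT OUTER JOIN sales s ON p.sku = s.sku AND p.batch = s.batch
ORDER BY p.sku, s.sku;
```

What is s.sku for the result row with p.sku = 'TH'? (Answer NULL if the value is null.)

LEFT JOIN keeps every row from `products`; unmatched rows get NULL for `sales`'s columns.
Matching on p.sku = s.sku AND p.batch = s.batch. A NULL in a compared column never satisfies the condition.
Matched pairs: 2; unmatched p rows kept: 5.

NULL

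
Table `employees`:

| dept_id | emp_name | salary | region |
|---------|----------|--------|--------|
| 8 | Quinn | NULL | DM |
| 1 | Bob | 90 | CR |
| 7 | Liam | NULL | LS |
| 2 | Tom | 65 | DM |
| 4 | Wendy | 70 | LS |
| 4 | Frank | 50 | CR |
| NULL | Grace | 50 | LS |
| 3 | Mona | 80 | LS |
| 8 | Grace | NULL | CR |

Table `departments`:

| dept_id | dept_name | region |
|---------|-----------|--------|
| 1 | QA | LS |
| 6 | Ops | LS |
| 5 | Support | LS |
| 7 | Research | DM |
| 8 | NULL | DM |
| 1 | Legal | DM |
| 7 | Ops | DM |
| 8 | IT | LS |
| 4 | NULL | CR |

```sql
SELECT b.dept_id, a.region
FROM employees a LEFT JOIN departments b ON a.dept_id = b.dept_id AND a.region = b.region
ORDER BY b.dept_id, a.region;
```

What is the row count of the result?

LEFT JOIN keeps every row from `employees`; unmatched rows get NULL for `departments`'s columns.
Matching on a.dept_id = b.dept_id AND a.region = b.region. A NULL in a compared column never satisfies the condition.
- a (dept_id=8, region=DM) pairs with 1 row(s) of b.
- a (dept_id=1, region=CR) has no partner → padded with NULL.
- a (dept_id=7, region=LS) has no partner → padded with NULL.
- a (dept_id=2, region=DM) has no partner → padded with NULL.
- a (dept_id=4, region=LS) has no partner → padded with NULL.
- a (dept_id=4, region=CR) pairs with 1 row(s) of b.
- a (dept_id=NULL, region=LS) has no partner → padded with NULL.
- a (dept_id=3, region=LS) has no partner → padded with NULL.
- a (dept_id=8, region=CR) has no partner → padded with NULL.
Total: 2 matched + 7 padded = 9 rows.

9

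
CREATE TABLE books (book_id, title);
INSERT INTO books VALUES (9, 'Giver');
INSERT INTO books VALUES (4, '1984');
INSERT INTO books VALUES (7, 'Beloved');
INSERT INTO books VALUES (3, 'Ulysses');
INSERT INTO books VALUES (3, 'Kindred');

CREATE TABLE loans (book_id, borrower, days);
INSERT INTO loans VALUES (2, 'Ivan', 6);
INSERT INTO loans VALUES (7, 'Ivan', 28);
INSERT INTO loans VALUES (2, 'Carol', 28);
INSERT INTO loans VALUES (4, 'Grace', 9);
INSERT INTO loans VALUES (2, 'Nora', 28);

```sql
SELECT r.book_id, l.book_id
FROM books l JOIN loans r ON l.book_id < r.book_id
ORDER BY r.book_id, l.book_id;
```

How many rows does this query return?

INNER JOIN keeps only pairs where the ON condition holds.
Matching on l.book_id < r.book_id.
- l row (book_id=9): no match → dropped.
- l row (book_id=4): matches 1 r row(s) → 1 output row(s).
- l row (book_id=7): no match → dropped.
- l row (book_id=3): matches 2 r row(s) → 2 output row(s).
- l row (book_id=3): matches 2 r row(s) → 2 output row(s).
Total: 5 rows.

5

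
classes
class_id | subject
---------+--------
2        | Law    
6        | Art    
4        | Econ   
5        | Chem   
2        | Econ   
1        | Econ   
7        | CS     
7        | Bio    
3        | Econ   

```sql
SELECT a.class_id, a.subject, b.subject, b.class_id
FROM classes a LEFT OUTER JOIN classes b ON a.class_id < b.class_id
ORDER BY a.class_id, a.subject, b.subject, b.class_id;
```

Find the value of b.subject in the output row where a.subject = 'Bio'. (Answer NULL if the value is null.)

LEFT JOIN keeps every row from `classes a`; unmatched rows get NULL for `classes b`'s columns.
Matching on a.class_id < b.class_id.
Matched pairs: 34; unmatched a rows kept: 2.

NULL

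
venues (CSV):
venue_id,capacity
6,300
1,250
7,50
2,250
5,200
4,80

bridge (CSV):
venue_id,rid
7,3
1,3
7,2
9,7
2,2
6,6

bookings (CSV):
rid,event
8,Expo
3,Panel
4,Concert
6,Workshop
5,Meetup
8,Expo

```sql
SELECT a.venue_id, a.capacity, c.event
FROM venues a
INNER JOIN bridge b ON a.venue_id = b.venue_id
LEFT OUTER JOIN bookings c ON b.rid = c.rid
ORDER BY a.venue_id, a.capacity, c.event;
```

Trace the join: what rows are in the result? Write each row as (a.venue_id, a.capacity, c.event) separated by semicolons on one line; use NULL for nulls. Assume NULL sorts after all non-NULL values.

Evaluate left to right. First `venues a INNER JOIN bridge b` on venue_id: 5 row(s).
Then LEFT JOIN `bookings c` on rid: each of those 5 rows is kept; rows whose b.rid has no match in c get NULL for c's columns.

(1, 250, Panel); (2, 250, NULL); (6, 300, Workshop); (7, 50, Panel); (7, 50, NULL)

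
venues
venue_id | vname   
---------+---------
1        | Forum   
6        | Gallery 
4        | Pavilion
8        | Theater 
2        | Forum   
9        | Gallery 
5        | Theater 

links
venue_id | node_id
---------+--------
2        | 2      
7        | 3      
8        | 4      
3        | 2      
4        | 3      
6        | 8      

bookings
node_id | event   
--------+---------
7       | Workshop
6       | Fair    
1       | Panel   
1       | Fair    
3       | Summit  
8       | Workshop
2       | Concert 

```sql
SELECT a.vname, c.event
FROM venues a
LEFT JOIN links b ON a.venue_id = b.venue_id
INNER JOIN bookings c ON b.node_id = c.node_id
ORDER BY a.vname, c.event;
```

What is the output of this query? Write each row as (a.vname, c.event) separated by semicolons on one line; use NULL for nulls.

Step 1 — a LEFT JOIN b on venue_id → 7 row(s).
Then INNER JOIN `bookings c` on node_id: keep only rows whose b.node_id appears in c.

(Forum, Concert); (Gallery, Workshop); (Pavilion, Summit)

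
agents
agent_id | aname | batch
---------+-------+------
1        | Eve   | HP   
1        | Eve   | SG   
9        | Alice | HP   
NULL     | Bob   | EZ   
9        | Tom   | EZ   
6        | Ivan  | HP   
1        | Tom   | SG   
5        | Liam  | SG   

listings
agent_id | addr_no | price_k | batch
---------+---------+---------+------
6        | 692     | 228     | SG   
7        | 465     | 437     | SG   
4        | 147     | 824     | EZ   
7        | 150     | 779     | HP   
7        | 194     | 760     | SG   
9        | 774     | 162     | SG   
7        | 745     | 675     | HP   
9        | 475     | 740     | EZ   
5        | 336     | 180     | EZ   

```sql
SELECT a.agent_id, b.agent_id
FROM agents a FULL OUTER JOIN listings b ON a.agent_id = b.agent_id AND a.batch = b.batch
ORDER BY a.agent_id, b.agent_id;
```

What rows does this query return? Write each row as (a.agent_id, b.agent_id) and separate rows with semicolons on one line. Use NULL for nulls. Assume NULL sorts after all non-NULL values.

(1, NULL); (1, NULL); (1, NULL); (5, NULL); (6, NULL); (9, 9); (9, NULL); (NULL, 4); (NULL, 5); (NULL, 6); (NULL, 7); (NULL, 7); (NULL, 7); (NULL, 7); (NULL, 9); (NULL, NULL)

FULL OUTER JOIN keeps every row from both sides; unmatched rows get NULL for the other side's columns.
Matching on a.agent_id = b.agent_id AND a.batch = b.batch. A NULL in a compared column never satisfies the condition.
- a row (agent_id=1, batch=HP): no match → kept, b columns NULL.
- a row (agent_id=1, batch=SG): no match → kept, b columns NULL.
- a row (agent_id=9, batch=HP): no match → kept, b columns NULL.
- a row (agent_id=NULL, batch=EZ): no match → kept, b columns NULL.
- a row (agent_id=9, batch=EZ): matches 1 b row(s) → 1 output row(s).
- a row (agent_id=6, batch=HP): no match → kept, b columns NULL.
- a row (agent_id=1, batch=SG): no match → kept, b columns NULL.
- a row (agent_id=5, batch=SG): no match → kept, b columns NULL.
- 8 row(s) from b found no a partner → padded with NULL.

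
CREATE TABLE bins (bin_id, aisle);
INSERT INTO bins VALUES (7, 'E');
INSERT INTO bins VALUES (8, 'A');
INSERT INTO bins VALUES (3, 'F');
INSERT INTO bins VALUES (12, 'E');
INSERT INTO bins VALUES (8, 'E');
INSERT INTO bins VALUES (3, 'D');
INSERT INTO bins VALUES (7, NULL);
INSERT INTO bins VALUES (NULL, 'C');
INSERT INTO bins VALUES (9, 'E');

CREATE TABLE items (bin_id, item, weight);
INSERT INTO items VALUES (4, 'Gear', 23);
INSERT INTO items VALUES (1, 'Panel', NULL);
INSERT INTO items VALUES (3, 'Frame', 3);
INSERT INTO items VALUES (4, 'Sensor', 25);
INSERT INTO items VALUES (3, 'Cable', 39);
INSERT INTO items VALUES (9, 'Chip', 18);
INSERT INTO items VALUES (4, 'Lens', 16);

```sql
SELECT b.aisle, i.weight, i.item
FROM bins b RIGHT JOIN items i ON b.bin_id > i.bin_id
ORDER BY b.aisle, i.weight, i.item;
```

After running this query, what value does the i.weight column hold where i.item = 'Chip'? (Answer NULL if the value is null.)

18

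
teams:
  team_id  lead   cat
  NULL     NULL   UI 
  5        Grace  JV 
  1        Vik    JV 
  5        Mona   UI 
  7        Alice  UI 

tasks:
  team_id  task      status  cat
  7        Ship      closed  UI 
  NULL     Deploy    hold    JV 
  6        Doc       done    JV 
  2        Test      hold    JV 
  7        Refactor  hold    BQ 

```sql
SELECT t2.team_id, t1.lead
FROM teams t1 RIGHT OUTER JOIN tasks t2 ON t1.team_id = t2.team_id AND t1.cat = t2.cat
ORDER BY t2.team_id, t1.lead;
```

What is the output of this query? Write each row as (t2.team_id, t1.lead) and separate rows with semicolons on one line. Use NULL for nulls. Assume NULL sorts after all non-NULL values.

RIGHT JOIN keeps every row from `tasks`; unmatched rows get NULL for `teams`'s columns.
Matching on t1.team_id = t2.team_id AND t1.cat = t2.cat. A NULL in a compared column never satisfies the condition.
- team_id=NULL, cat=UI: no matching t2 row.
- team_id=5, cat=JV: no matching t2 row.
- team_id=1, cat=JV: no matching t2 row.
- team_id=5, cat=UI: no matching t2 row.
- team_id=7, cat=UI: 1 matching t2 row(s), so 1 row(s) emitted.
- 4 row(s) from t2 found no t1 partner → padded with NULL.
After projecting and ordering:
t2.team_id | t1.lead
2 | NULL
6 | NULL
7 | Alice
7 | NULL
NULL | NULL

(2, NULL); (6, NULL); (7, Alice); (7, NULL); (NULL, NULL)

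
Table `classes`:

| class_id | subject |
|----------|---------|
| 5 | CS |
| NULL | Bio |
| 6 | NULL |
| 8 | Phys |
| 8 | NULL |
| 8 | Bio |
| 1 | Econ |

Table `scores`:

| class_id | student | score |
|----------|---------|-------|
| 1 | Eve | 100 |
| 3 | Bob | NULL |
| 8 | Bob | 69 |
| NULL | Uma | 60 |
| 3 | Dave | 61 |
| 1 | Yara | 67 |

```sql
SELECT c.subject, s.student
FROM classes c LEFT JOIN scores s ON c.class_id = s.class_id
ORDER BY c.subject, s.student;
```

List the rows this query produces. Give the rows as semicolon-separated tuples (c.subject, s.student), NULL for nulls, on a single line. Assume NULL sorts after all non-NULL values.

(Bio, Bob); (Bio, NULL); (CS, NULL); (Econ, Eve); (Econ, Yara); (Phys, Bob); (NULL, Bob); (NULL, NULL)

LEFT JOIN keeps every row from `classes`; unmatched rows get NULL for `scores`'s columns.
Matching on c.class_id = s.class_id. A NULL in a compared column never satisfies the condition.
Matched pairs: 5; unmatched c rows kept: 3.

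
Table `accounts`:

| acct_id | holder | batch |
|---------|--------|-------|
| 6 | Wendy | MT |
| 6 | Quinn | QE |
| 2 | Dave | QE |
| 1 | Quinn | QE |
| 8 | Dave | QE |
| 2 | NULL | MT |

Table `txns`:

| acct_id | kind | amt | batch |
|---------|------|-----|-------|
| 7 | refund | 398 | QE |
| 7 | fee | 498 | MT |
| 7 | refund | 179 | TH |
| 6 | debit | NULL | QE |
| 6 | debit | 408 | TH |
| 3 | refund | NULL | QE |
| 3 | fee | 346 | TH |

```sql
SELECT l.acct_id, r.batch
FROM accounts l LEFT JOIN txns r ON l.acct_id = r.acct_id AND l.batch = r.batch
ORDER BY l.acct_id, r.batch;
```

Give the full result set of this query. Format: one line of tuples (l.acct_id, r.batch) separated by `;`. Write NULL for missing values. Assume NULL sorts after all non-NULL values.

LEFT JOIN keeps every row from `accounts`; unmatched rows get NULL for `txns`'s columns.
Matching on l.acct_id = r.acct_id AND l.batch = r.batch.
- l[0] acct_id=6, batch=MT → no match; kept with NULLs on the r side.
- l[1] acct_id=6, batch=QE → 1 match(es) in r → 1 row(s).
- l[2] acct_id=2, batch=QE → no match; kept with NULLs on the r side.
- l[3] acct_id=1, batch=QE → no match; kept with NULLs on the r side.
- l[4] acct_id=8, batch=QE → no match; kept with NULLs on the r side.
- l[5] acct_id=2, batch=MT → no match; kept with NULLs on the r side.
After projecting and ordering:
l.acct_id | r.batch
1 | NULL
2 | NULL
2 | NULL
6 | QE
6 | NULL
8 | NULL

(1, NULL); (2, NULL); (2, NULL); (6, QE); (6, NULL); (8, NULL)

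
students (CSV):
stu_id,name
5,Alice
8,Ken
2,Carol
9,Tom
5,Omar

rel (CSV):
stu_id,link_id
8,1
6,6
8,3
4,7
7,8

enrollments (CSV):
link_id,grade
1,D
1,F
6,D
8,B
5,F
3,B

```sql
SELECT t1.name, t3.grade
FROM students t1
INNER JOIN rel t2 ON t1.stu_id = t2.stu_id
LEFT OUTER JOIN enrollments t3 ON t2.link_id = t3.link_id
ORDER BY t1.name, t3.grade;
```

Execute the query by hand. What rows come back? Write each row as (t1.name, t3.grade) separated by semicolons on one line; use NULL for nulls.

(Ken, B); (Ken, D); (Ken, F)

Step 1 — t1 INNER JOIN t2 on stu_id → 2 row(s).
Then LEFT JOIN `enrollments t3` on link_id: each of those 2 rows is kept; rows whose t2.link_id has no match in t3 get NULL for t3's columns.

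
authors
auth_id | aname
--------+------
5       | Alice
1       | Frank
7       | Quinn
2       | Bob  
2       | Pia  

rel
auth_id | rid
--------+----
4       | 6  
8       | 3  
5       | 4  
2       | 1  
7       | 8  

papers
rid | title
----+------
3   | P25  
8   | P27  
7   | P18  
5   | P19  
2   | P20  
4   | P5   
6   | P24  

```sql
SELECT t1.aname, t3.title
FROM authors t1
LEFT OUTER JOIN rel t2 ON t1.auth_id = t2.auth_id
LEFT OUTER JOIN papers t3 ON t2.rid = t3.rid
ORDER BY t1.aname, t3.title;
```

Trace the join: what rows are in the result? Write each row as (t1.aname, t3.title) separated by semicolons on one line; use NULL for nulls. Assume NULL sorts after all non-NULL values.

(Alice, P5); (Bob, NULL); (Frank, NULL); (Pia, NULL); (Quinn, P27)

Joins associate left-to-right: authors LEFT JOIN rel on auth_id gives 5 intermediate row(s).
Then LEFT JOIN `papers t3` on rid: each of those 5 rows is kept; rows whose t2.rid has no match in t3 get NULL for t3's columns.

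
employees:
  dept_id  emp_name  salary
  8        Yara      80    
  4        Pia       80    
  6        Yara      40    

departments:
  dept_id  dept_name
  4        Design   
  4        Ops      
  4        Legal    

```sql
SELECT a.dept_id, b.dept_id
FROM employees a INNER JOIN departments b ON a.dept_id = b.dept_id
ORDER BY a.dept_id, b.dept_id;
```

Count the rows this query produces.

INNER JOIN keeps only pairs where the ON condition holds.
Matching on a.dept_id = b.dept_id.
Matched pairs: 3.
Total: 3 rows.

3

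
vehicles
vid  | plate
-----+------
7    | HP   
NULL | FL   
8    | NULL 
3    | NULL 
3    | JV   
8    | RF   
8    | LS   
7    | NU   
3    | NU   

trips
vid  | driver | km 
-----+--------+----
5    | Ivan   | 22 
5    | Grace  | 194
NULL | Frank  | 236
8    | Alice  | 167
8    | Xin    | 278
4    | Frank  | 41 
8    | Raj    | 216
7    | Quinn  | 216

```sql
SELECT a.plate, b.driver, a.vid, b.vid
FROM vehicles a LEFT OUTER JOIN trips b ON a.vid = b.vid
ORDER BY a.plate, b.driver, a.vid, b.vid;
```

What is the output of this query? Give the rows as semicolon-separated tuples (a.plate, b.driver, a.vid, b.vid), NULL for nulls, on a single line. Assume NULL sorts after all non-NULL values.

(FL, NULL, NULL, NULL); (HP, Quinn, 7, 7); (JV, NULL, 3, NULL); (LS, Alice, 8, 8); (LS, Raj, 8, 8); (LS, Xin, 8, 8); (NU, Quinn, 7, 7); (NU, NULL, 3, NULL); (RF, Alice, 8, 8); (RF, Raj, 8, 8); (RF, Xin, 8, 8); (NULL, Alice, 8, 8); (NULL, Raj, 8, 8); (NULL, Xin, 8, 8); (NULL, NULL, 3, NULL)

LEFT JOIN keeps every row from `vehicles`; unmatched rows get NULL for `trips`'s columns.
Matching on a.vid = b.vid. A NULL in a compared column never satisfies the condition.
- vid=7: 1 matching b row(s), so 1 row(s) emitted.
- vid=NULL: no b row matches, row kept with b columns NULL.
- vid=8: 3 matching b row(s), so 3 row(s) emitted.
- vid=3: no b row matches, row kept with b columns NULL.
- vid=3: no b row matches, row kept with b columns NULL.
- vid=8: 3 matching b row(s), so 3 row(s) emitted.
- vid=8: 3 matching b row(s), so 3 row(s) emitted.
- vid=7: 1 matching b row(s), so 1 row(s) emitted.
- vid=3: no b row matches, row kept with b columns NULL.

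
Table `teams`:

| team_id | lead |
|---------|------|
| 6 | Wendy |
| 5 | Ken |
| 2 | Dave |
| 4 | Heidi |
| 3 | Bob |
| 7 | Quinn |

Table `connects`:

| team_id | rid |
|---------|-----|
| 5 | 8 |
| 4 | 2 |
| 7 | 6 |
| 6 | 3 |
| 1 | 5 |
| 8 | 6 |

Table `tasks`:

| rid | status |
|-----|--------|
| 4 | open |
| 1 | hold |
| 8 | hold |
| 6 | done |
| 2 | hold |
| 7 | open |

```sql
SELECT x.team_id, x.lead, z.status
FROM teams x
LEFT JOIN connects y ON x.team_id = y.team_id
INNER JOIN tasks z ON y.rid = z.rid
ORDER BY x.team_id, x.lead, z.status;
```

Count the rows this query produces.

Joins associate left-to-right: teams LEFT JOIN connects on team_id gives 6 intermediate row(s).
Then INNER JOIN `tasks z` on rid: keep only rows whose y.rid appears in z.
Result: 3 row(s).

3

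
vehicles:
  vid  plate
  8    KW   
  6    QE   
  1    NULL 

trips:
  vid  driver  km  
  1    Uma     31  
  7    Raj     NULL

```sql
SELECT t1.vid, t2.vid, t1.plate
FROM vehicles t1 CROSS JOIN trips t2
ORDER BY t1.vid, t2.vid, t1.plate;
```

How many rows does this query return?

6

CROSS JOIN pairs every row of `vehicles` with every row of `trips`: 3 × 2 = 6 rows.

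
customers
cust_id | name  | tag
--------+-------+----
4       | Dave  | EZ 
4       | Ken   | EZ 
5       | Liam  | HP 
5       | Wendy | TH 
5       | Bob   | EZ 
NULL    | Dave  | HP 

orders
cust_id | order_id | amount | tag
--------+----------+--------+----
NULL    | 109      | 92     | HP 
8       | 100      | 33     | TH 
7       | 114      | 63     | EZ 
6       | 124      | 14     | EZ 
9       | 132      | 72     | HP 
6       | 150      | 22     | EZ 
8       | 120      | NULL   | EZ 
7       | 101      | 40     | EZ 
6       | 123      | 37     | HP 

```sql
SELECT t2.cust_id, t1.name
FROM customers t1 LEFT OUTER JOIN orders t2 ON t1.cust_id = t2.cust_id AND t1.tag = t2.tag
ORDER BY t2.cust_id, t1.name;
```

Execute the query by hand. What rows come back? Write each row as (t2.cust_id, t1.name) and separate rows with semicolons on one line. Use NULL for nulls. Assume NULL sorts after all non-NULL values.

(NULL, Bob); (NULL, Dave); (NULL, Dave); (NULL, Ken); (NULL, Liam); (NULL, Wendy)

LEFT JOIN keeps every row from `customers`; unmatched rows get NULL for `orders`'s columns.
Matching on t1.cust_id = t2.cust_id AND t1.tag = t2.tag. A NULL in a compared column never satisfies the condition.
- t1 (cust_id=4, tag=EZ) has no partner → padded with NULL.
- t1 (cust_id=4, tag=EZ) has no partner → padded with NULL.
- t1 (cust_id=5, tag=HP) has no partner → padded with NULL.
- t1 (cust_id=5, tag=TH) has no partner → padded with NULL.
- t1 (cust_id=5, tag=EZ) has no partner → padded with NULL.
- t1 (cust_id=NULL, tag=HP) has no partner → padded with NULL.
After projecting and ordering:
t2.cust_id | t1.name
NULL | Bob
NULL | Dave
NULL | Dave
NULL | Ken
NULL | Liam
NULL | Wendy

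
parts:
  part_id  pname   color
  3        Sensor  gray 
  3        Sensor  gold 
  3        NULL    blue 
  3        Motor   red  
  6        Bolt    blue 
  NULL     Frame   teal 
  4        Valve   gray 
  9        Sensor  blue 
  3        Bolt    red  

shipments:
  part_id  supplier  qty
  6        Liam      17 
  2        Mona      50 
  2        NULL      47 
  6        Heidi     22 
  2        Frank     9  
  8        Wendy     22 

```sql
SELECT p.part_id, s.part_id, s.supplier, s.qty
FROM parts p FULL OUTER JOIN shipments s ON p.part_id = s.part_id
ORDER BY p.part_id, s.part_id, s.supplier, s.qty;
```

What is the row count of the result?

FULL OUTER JOIN keeps every row from both sides; unmatched rows get NULL for the other side's columns.
Matching on p.part_id = s.part_id. A NULL in a compared column never satisfies the condition.
- p[0] part_id=3 → no match; kept with NULLs on the s side.
- p[1] part_id=3 → no match; kept with NULLs on the s side.
- p[2] part_id=3 → no match; kept with NULLs on the s side.
- p[3] part_id=3 → no match; kept with NULLs on the s side.
- p[4] part_id=6 → 2 match(es) in s → 2 row(s).
- p[5] part_id=NULL → no match; kept with NULLs on the s side.
- p[6] part_id=4 → no match; kept with NULLs on the s side.
- p[7] part_id=9 → no match; kept with NULLs on the s side.
- p[8] part_id=3 → no match; kept with NULLs on the s side.
- 4 s row(s) had no p match → kept, p columns NULL.
Total: 2 matched + 12 padded = 14 rows.

14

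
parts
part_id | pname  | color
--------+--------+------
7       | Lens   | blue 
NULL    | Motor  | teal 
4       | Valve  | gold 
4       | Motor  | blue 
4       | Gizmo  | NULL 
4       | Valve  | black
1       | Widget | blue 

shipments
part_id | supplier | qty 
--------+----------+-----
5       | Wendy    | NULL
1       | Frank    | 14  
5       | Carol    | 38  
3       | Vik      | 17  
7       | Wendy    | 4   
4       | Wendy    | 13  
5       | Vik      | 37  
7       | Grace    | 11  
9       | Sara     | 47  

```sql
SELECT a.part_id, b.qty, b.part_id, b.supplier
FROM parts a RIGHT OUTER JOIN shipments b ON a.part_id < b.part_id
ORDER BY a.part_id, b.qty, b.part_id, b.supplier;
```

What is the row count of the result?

34

RIGHT JOIN keeps every row from `shipments`; unmatched rows get NULL for `parts`'s columns.
Matching on a.part_id < b.part_id. A NULL in a compared column never satisfies the condition.
- a[0] part_id=7 → 1 match(es) in b → 1 row(s).
- a[1] part_id=NULL → no match.
- a[2] part_id=4 → 6 match(es) in b → 6 row(s).
- a[3] part_id=4 → 6 match(es) in b → 6 row(s).
- a[4] part_id=4 → 6 match(es) in b → 6 row(s).
- a[5] part_id=4 → 6 match(es) in b → 6 row(s).
- a[6] part_id=1 → 8 match(es) in b → 8 row(s).
- 1 row(s) from b found no a partner → padded with NULL.
Total: 33 matched + 1 padded = 34 rows.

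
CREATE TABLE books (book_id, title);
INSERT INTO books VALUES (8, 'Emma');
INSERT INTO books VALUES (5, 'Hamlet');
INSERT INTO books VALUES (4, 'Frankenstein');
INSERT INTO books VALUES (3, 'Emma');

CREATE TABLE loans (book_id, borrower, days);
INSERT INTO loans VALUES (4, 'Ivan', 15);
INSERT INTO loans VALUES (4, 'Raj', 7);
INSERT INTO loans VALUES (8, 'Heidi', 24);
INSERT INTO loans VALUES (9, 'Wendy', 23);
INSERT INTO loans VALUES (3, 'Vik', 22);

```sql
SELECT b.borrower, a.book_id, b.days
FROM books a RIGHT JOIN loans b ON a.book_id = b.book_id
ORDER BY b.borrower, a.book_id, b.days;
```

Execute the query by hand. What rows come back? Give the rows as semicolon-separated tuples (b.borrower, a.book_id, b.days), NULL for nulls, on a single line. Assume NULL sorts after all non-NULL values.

(Heidi, 8, 24); (Ivan, 4, 15); (Raj, 4, 7); (Vik, 3, 22); (Wendy, NULL, 23)

RIGHT JOIN keeps every row from `loans`; unmatched rows get NULL for `books`'s columns.
Matching on a.book_id = b.book_id.
Matched pairs: 4; unmatched b rows kept: 1.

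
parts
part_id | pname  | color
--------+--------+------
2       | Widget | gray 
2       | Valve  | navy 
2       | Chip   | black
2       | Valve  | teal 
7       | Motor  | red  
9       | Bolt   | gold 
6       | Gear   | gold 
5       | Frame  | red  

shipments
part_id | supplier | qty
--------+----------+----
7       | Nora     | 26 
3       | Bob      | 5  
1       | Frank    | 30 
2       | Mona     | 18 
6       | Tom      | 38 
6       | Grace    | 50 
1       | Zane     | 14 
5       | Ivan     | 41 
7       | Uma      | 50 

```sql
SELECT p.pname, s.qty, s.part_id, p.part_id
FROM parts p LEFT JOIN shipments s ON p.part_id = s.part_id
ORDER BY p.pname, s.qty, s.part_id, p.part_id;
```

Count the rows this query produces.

10

LEFT JOIN keeps every row from `parts`; unmatched rows get NULL for `shipments`'s columns.
Matching on p.part_id = s.part_id.
- p row (part_id=2): matches 1 s row(s) → 1 output row(s).
- p row (part_id=2): matches 1 s row(s) → 1 output row(s).
- p row (part_id=2): matches 1 s row(s) → 1 output row(s).
- p row (part_id=2): matches 1 s row(s) → 1 output row(s).
- p row (part_id=7): matches 2 s row(s) → 2 output row(s).
- p row (part_id=9): no match → kept, s columns NULL.
- p row (part_id=6): matches 2 s row(s) → 2 output row(s).
- p row (part_id=5): matches 1 s row(s) → 1 output row(s).
Total: 9 matched + 1 padded = 10 rows.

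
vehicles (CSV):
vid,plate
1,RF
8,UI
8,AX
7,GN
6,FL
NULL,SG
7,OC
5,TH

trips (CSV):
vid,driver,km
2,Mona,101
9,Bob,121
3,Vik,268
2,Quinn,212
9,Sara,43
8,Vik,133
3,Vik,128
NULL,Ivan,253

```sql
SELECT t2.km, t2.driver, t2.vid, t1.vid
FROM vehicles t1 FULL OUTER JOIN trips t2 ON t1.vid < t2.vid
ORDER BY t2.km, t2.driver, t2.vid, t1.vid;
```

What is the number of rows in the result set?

FULL OUTER JOIN keeps every row from both sides; unmatched rows get NULL for the other side's columns.
Matching on t1.vid < t2.vid. A NULL in a compared column never satisfies the condition.
- vid=1: 7 matching t2 row(s), so 7 row(s) emitted.
- vid=8: 2 matching t2 row(s), so 2 row(s) emitted.
- vid=8: 2 matching t2 row(s), so 2 row(s) emitted.
- vid=7: 3 matching t2 row(s), so 3 row(s) emitted.
- vid=6: 3 matching t2 row(s), so 3 row(s) emitted.
- vid=NULL: no t2 row matches, row kept with t2 columns NULL.
- vid=7: 3 matching t2 row(s), so 3 row(s) emitted.
- vid=5: 3 matching t2 row(s), so 3 row(s) emitted.
- 1 row(s) from t2 found no t1 partner → padded with NULL.
Total: 23 matched + 2 padded = 25 rows.

25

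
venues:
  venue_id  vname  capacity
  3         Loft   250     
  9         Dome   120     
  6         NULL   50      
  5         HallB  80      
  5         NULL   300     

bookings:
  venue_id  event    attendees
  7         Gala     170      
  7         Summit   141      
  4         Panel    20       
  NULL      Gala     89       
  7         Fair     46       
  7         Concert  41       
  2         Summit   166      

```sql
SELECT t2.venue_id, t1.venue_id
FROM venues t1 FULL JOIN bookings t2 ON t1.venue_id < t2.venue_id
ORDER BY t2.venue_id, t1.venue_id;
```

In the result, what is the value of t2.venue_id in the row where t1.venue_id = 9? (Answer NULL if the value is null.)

NULL

FULL OUTER JOIN keeps every row from both sides; unmatched rows get NULL for the other side's columns.
Matching on t1.venue_id < t2.venue_id. A NULL in a compared column never satisfies the condition.
- t1 (venue_id=3) pairs with 5 row(s) of t2.
- t1 (venue_id=9) has no partner → padded with NULL.
- t1 (venue_id=6) pairs with 4 row(s) of t2.
- t1 (venue_id=5) pairs with 4 row(s) of t2.
- t1 (venue_id=5) pairs with 4 row(s) of t2.
- plus 2 unmatched t2 row(s), each kept with NULL t1 columns.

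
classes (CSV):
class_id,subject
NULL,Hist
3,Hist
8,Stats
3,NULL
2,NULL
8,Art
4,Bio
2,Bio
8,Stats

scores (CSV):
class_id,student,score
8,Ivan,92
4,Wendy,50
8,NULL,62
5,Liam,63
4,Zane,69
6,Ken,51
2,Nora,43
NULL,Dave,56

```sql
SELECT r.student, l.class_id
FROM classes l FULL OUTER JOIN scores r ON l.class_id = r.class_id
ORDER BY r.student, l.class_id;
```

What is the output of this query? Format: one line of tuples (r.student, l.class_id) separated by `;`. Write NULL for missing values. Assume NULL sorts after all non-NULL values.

(Dave, NULL); (Ivan, 8); (Ivan, 8); (Ivan, 8); (Ken, NULL); (Liam, NULL); (Nora, 2); (Nora, 2); (Wendy, 4); (Zane, 4); (NULL, 3); (NULL, 3); (NULL, 8); (NULL, 8); (NULL, 8); (NULL, NULL)

FULL OUTER JOIN keeps every row from both sides; unmatched rows get NULL for the other side's columns.
Matching on l.class_id = r.class_id. A NULL in a compared column never satisfies the condition.
Matched pairs: 10; unmatched l rows kept: 3; unmatched r rows kept: 3.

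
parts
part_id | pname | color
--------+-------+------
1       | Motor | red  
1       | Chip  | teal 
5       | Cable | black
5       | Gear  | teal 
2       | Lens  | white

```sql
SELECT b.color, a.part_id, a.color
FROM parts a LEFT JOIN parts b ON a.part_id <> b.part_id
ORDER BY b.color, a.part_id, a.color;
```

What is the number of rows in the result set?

16

LEFT JOIN keeps every row from `parts a`; unmatched rows get NULL for `parts b`'s columns.
Matching on a.part_id <> b.part_id.
- a row (part_id=1): matches 3 b row(s) → 3 output row(s).
- a row (part_id=1): matches 3 b row(s) → 3 output row(s).
- a row (part_id=5): matches 3 b row(s) → 3 output row(s).
- a row (part_id=5): matches 3 b row(s) → 3 output row(s).
- a row (part_id=2): matches 4 b row(s) → 4 output row(s).
Total: 16 rows.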